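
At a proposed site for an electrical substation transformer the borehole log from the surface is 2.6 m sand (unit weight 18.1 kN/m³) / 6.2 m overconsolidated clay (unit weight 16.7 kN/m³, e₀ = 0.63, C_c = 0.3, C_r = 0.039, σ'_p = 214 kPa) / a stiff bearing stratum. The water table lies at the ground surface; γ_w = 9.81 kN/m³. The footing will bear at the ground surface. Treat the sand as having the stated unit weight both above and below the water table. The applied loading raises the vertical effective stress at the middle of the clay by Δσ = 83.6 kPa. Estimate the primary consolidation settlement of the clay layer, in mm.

S_c ≈ 69.7 mm

Mid-depth of clay below the ground surface: z = 2.6 + 6.2/2 = 5.7 m.
Total vertical stress at mid-clay: σ_v = 18.1×2.6 + 16.7×3.1 = 98.83 kPa.
Pore pressure: u = 9.81×(5.7 − 0) = 55.917 kPa.
Initial effective stress: σ'_0 = σ_v − u = 98.83 − 55.917 = 42.913 kPa.
Final effective stress: σ'_f = 42.913 + 83.6 = 126.51 kPa.
σ'_f = 126.51 ≤ σ'_p = 214 kPa, so the clay remains overconsolidated and only the recompression index applies:
S_c = C_r·H/(1+e₀)·log₁₀(σ'_f/σ'_0) = 0.039×6.2/1.63×log₁₀(126.51/42.913)
    = 0.14834 × 0.46954 = 0.06965 m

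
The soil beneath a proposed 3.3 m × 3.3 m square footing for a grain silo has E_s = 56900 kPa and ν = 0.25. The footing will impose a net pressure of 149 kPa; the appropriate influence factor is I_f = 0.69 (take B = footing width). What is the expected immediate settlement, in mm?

Immediate (elastic) settlement: S_e = q·B·(1−ν²)/E_s · I_f.
S_e = 149 × 3.3 × (1 − 0.25²) / 56900 × 0.69
    = 149 × 3.3 × 0.9375 / 56900 × 0.69
    = 0.00559 m = 5.59 mm

S_e ≈ 5.59 mm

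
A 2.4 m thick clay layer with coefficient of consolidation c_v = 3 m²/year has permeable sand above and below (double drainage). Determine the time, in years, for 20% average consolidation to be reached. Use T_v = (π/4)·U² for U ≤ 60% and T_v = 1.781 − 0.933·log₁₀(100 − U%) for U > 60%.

Drainage path length: H_d = H/2 = 1.2 m (double drainage).
U ≤ 60%: T_v = (π/4)·U² = (π/4)×0.2² = 0.031416.
t = T_v·H_d²/c_v = 0.031416×1.2²/3 = 0.01508 years.

t ≈ 0.0151 years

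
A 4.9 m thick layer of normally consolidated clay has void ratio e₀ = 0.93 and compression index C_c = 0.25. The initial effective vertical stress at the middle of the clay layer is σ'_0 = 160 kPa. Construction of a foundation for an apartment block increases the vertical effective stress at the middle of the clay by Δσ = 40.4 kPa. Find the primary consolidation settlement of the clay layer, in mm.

S_c ≈ 62.1 mm

Final effective stress: σ'_f = σ'_0 + Δσ = 160 + 40.4 = 200.4 kPa.
Normally consolidated clay, so the full stress increment lies on the virgin compression line:
S_c = C_c·H/(1+e₀)·log₁₀(σ'_f/σ'_0) = 0.25×4.9/(1+0.93)×log₁₀(200.4/160)
    = 0.63472 × 0.097778 = 0.06206 m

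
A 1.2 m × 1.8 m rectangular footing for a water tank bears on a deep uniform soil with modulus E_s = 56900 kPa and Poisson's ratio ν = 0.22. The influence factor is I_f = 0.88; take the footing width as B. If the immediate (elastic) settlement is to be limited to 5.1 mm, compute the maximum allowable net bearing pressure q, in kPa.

S_e = q·B·(1−ν²)/E_s · I_f  ⇒  q = S_e·E_s / (B·(1−ν²)·I_f).
q = 0.0051 × 56900 / (1.2 × 0.9516 × 0.88) = 288.8 kPa

q ≈ 289 kPa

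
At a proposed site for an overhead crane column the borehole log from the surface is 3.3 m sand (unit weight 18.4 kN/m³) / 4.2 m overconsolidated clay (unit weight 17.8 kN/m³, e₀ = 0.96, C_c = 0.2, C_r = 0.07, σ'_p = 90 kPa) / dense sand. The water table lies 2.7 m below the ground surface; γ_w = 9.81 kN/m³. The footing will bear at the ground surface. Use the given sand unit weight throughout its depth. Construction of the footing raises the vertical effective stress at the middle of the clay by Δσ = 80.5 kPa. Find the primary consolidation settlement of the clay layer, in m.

Mid-depth of clay below the ground surface: z = 3.3 + 4.2/2 = 5.4 m.
Total vertical stress at mid-clay: σ_v = 18.4×3.3 + 17.8×2.1 = 98.1 kPa.
Pore pressure: u = 9.81×(5.4 − 2.7) = 26.487 kPa.
Initial effective stress: σ'_0 = σ_v − u = 98.1 − 26.487 = 71.613 kPa.
Final effective stress: σ'_f = 71.613 + 80.5 = 152.11 kPa.
σ'_f = 152.11 > σ'_p = 90 kPa, so the stress path crosses the preconsolidation pressure — recompression up to σ'_p, then virgin compression beyond:
S_c = H/(1+e₀)·[C_r·log₁₀(σ'_p/σ'_0) + C_c·log₁₀(σ'_f/σ'_p)]
    = 4.2/1.96 × [0.07×log₁₀(90/71.613) + 0.2×log₁₀(152.11/90)]
    = 2.1429 × [0.0069475 + 0.045583] = 0.1126 m

S_c ≈ 0.113 m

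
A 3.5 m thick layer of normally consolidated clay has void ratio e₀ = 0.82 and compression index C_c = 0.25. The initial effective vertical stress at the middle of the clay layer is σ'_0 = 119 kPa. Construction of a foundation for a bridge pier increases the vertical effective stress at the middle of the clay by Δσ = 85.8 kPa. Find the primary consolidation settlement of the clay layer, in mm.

Final effective stress: σ'_f = σ'_0 + Δσ = 119 + 85.8 = 204.8 kPa.
Normally consolidated clay, so the full stress increment lies on the virgin compression line:
S_c = C_c·H/(1+e₀)·log₁₀(σ'_f/σ'_0) = 0.25×3.5/(1+0.82)×log₁₀(204.8/119)
    = 0.48077 × 0.23578 = 0.1134 m

S_c ≈ 113 mm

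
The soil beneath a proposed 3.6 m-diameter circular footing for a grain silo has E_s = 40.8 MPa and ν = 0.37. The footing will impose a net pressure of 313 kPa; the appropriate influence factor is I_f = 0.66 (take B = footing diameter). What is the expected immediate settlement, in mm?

S_e ≈ 15.7 mm

Immediate (elastic) settlement: S_e = q·B·(1−ν²)/E_s · I_f.
E_s = 40.8 MPa = 40800 kPa.
S_e = 313 × 3.6 × (1 − 0.37²) / 40800 × 0.66
    = 313 × 3.6 × 0.8631 / 40800 × 0.66
    = 0.01573 m = 15.73 mm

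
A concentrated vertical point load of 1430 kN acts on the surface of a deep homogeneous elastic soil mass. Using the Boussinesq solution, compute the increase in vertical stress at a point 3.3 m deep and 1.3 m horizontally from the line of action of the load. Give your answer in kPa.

Boussinesq vertical stress below a point load on an elastic half-space:
Δσ_z = 3P/(2πz²) · [1 + (r/z)²]^(−5/2)
r/z = 1.3/3.3 = 0.39394; [1+(r/z)²]^(−5/2) = 0.69722.
Δσ_z = 3×1430/(2π×3.3²) × 0.69722 = 62.697 × 0.69722 = 43.71 kPa

Δσ_z ≈ 43.7 kPa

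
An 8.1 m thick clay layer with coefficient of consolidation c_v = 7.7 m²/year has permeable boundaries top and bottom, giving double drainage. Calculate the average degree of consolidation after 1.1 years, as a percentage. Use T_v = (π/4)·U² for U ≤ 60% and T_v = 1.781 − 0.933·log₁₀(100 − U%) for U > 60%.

U ≈ 77.3 %

Drainage path length: H_d = H/2 = 4.05 m (double drainage).
T_v = c_v·t/H_d² = 7.7×1.1/4.05² = 0.51638.
T_v = 0.51638 corresponds to the U > 60% branch:
U = 1 − 10^((1.781 − T_v)/0.933)/100 = 0.7733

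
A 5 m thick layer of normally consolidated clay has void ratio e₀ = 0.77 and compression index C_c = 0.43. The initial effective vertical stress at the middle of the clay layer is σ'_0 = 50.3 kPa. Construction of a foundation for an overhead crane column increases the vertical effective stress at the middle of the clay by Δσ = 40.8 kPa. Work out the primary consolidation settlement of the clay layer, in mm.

Final effective stress: σ'_f = σ'_0 + Δσ = 50.3 + 40.8 = 91.1 kPa.
Normally consolidated clay, so the full stress increment lies on the virgin compression line:
S_c = C_c·H/(1+e₀)·log₁₀(σ'_f/σ'_0) = 0.43×5/(1+0.77)×log₁₀(91.1/50.3)
    = 1.2147 × 0.25795 = 0.3133 m

S_c ≈ 313 mm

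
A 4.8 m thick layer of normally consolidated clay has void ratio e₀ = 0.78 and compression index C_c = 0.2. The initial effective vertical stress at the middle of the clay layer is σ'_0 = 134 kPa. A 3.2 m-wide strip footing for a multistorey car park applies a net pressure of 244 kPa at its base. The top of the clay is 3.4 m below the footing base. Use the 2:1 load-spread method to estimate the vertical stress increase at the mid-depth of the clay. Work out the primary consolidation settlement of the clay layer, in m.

Mid-depth of clay below the footing base: z = 3.4 + 4.8/2 = 5.8 m.
Stress increase at mid-clay by the 2:1 spreading method:
Δσ = qB/(B+z) = 244×3.2/(3.2+5.8) = 86.756 kPa
Final effective stress: σ'_f = σ'_0 + Δσ = 134 + 86.756 = 220.76 kPa.
Normally consolidated clay, so the full stress increment lies on the virgin compression line:
S_c = C_c·H/(1+e₀)·log₁₀(σ'_f/σ'_0) = 0.2×4.8/(1+0.78)×log₁₀(220.76/134)
    = 0.53933 × 0.21682 = 0.1169 m

S_c ≈ 0.117 m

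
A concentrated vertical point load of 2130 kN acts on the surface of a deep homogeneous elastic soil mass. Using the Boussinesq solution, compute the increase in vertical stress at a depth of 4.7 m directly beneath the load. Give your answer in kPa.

Δσ_z ≈ 46 kPa

Boussinesq vertical stress below a point load on an elastic half-space:
Δσ_z = 3P/(2πz²) · [1 + (r/z)²]^(−5/2)
r/z = 0/4.7 = 0; [1+(r/z)²]^(−5/2) = 1.
Δσ_z = 3×2130/(2π×4.7²) × 1 = 46.039 × 1 = 46.04 kPa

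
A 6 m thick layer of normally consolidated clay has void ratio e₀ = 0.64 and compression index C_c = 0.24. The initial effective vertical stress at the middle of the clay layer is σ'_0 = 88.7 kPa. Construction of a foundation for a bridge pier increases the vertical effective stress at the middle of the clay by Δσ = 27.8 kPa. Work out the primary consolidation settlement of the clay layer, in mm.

S_c ≈ 104 mm

Final effective stress: σ'_f = σ'_0 + Δσ = 88.7 + 27.8 = 116.5 kPa.
Normally consolidated clay, so the full stress increment lies on the virgin compression line:
S_c = C_c·H/(1+e₀)·log₁₀(σ'_f/σ'_0) = 0.24×6/(1+0.64)×log₁₀(116.5/88.7)
    = 0.87805 × 0.1184 = 0.104 m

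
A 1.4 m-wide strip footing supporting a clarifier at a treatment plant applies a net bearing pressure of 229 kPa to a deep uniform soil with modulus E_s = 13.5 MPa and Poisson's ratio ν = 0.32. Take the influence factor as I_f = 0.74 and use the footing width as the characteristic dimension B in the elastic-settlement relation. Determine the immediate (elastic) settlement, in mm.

Immediate (elastic) settlement: S_e = q·B·(1−ν²)/E_s · I_f.
E_s = 13.5 MPa = 13500 kPa.
S_e = 229 × 1.4 × (1 − 0.32²) / 13500 × 0.74
    = 229 × 1.4 × 0.8976 / 13500 × 0.74
    = 0.01577 m = 15.77 mm

S_e ≈ 15.8 mm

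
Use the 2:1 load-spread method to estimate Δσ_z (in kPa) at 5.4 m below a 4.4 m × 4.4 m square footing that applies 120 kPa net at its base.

Δσ_z ≈ 24.2 kPa

By the 2:1 method the load spreads at 1 horizontal : 2 vertical, so at depth z the loaded area has grown by z in each plan dimension:
Δσ = qBL/((B+z)(L+z)) = 120×4.4×4.4/((4.4+5.4)(4.4+5.4)) = 24.19 kPa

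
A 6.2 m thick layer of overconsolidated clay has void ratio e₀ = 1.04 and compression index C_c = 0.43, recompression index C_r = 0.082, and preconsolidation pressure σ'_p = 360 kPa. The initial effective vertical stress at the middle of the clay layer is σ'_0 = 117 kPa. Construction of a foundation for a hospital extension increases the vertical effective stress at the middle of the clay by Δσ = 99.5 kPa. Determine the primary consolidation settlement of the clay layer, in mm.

Final effective stress: σ'_f = 117 + 99.5 = 216.5 kPa.
σ'_f = 216.5 ≤ σ'_p = 360 kPa, so the clay remains overconsolidated and only the recompression index applies:
S_c = C_r·H/(1+e₀)·log₁₀(σ'_f/σ'_0) = 0.082×6.2/2.04×log₁₀(216.5/117)
    = 0.24921 × 0.26727 = 0.06661 m

S_c ≈ 66.6 mm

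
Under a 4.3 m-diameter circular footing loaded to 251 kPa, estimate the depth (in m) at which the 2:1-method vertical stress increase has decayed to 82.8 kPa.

2:1 spreading — at depth z the loaded area has grown by z in each plan dimension:
qD²/(D+z)² = Δσ_z ⇒ z = D(√(q/Δσ_z) − 1) = 4.3×(√(251/82.8) − 1) = 3.187 m

z ≈ 3.19 m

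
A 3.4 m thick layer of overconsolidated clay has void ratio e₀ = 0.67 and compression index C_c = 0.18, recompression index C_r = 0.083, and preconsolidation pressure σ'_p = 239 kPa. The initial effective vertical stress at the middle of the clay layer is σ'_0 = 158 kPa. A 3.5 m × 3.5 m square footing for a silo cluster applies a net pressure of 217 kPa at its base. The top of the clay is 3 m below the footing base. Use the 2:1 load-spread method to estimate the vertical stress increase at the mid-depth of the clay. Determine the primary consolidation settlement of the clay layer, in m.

Mid-depth of clay below the footing base: z = 3 + 3.4/2 = 4.7 m.
Stress increase at mid-clay by the 2:1 spreading method:
Δσ = qBL/((B+z)(L+z)) = 217×3.5×3.5/((3.5+4.7)(3.5+4.7)) = 39.534 kPa
Final effective stress: σ'_f = 158 + 39.534 = 197.53 kPa.
σ'_f = 197.53 ≤ σ'_p = 239 kPa, so the clay remains overconsolidated and only the recompression index applies:
S_c = C_r·H/(1+e₀)·log₁₀(σ'_f/σ'_0) = 0.083×3.4/1.67×log₁₀(197.53/158)
    = 0.16898 × 0.096976 = 0.01639 m

S_c ≈ 0.0164 m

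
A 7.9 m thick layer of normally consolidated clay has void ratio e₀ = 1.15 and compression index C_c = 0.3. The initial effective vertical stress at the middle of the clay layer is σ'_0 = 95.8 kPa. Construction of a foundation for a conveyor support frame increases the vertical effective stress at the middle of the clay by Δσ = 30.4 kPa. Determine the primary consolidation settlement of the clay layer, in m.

Final effective stress: σ'_f = σ'_0 + Δσ = 95.8 + 30.4 = 126.2 kPa.
Normally consolidated clay, so the full stress increment lies on the virgin compression line:
S_c = C_c·H/(1+e₀)·log₁₀(σ'_f/σ'_0) = 0.3×7.9/(1+1.15)×log₁₀(126.2/95.8)
    = 1.1023 × 0.11969 = 0.1319 m

S_c ≈ 0.132 m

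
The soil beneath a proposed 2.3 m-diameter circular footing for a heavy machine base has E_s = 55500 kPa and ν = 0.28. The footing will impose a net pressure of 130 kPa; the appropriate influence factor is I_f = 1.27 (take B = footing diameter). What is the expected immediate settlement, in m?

S_e ≈ 0.00631 m

Immediate (elastic) settlement: S_e = q·B·(1−ν²)/E_s · I_f.
S_e = 130 × 2.3 × (1 − 0.28²) / 55500 × 1.27
    = 130 × 2.3 × 0.9216 / 55500 × 1.27
    = 0.006306 m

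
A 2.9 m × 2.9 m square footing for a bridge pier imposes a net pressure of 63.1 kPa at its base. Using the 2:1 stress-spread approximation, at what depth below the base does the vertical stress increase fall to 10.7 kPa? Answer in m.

2:1 spreading — at depth z the loaded area has grown by z in each plan dimension:
qB²/(B+z)² = Δσ_z ⇒ z = B(√(q/Δσ_z) − 1) = 2.9×(√(63.1/10.7) − 1) = 4.142 m

z ≈ 4.14 m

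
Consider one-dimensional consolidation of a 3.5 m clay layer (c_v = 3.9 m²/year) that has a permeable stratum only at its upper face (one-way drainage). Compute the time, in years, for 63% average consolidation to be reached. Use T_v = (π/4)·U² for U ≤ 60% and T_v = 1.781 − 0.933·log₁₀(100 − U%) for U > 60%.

Drainage path length: H_d = H = 3.5 m (single drainage).
U > 60%: T_v = 1.781 − 0.933·log₁₀(100 − 63) = 0.31787.
t = T_v·H_d²/c_v = 0.31787×3.5²/3.9 = 0.9984 years.

t ≈ 0.998 years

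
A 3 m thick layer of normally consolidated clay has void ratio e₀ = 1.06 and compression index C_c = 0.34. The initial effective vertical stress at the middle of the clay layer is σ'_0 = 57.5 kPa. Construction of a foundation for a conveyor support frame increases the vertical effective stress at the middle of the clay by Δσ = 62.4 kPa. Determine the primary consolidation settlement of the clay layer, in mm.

Final effective stress: σ'_f = σ'_0 + Δσ = 57.5 + 62.4 = 119.9 kPa.
Normally consolidated clay, so the full stress increment lies on the virgin compression line:
S_c = C_c·H/(1+e₀)·log₁₀(σ'_f/σ'_0) = 0.34×3/(1+1.06)×log₁₀(119.9/57.5)
    = 0.49515 × 0.31915 = 0.158 m

S_c ≈ 158 mm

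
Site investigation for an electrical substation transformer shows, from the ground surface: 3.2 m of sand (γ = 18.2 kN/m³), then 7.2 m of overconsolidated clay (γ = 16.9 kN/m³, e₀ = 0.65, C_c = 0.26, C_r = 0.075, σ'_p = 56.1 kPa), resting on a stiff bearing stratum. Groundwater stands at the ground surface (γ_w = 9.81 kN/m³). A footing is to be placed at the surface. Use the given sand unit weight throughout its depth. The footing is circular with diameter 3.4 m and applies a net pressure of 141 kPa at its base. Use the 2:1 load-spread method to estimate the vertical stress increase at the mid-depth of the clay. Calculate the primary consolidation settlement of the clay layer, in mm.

S_c ≈ 105 mm

Mid-depth of clay below the ground surface: z = 3.2 + 7.2/2 = 6.8 m.
Total vertical stress at mid-clay: σ_v = 18.2×3.2 + 16.9×3.6 = 119.08 kPa.
Pore pressure: u = 9.81×(6.8 − 0) = 66.708 kPa.
Initial effective stress: σ'_0 = σ_v − u = 119.08 − 66.708 = 52.372 kPa.
Stress increase at mid-clay by the 2:1 spreading method:
Δσ ≈ qD²/(D+z)² = 141×3.4²/(3.4+6.8)² = 15.667 kPa
Final effective stress: σ'_f = 52.372 + 15.667 = 68.039 kPa.
σ'_f = 68.039 > σ'_p = 56.1 kPa, so the stress path crosses the preconsolidation pressure — recompression up to σ'_p, then virgin compression beyond:
S_c = H/(1+e₀)·[C_r·log₁₀(σ'_p/σ'_0) + C_c·log₁₀(σ'_f/σ'_p)]
    = 7.2/1.65 × [0.075×log₁₀(56.1/52.372) + 0.26×log₁₀(68.039/56.1)]
    = 4.3636 × [0.0022398 + 0.021787] = 0.1048 m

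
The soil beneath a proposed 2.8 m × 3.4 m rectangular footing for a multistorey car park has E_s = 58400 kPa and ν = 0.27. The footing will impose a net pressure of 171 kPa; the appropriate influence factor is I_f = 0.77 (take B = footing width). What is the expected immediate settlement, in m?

S_e ≈ 0.00585 m

Immediate (elastic) settlement: S_e = q·B·(1−ν²)/E_s · I_f.
S_e = 171 × 2.8 × (1 − 0.27²) / 58400 × 0.77
    = 171 × 2.8 × 0.9271 / 58400 × 0.77
    = 0.005853 m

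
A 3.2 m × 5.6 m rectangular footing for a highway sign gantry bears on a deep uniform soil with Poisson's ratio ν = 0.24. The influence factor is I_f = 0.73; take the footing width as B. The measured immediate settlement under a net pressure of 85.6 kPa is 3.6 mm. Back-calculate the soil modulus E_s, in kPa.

S_e = q·B·(1−ν²)/E_s · I_f  ⇒  E_s = q·B·(1−ν²)·I_f / S_e.
E_s = 85.6 × 3.2 × 0.9424 × 0.73 / 0.0036 = 52350 kPa

E_s ≈ 52300 kPa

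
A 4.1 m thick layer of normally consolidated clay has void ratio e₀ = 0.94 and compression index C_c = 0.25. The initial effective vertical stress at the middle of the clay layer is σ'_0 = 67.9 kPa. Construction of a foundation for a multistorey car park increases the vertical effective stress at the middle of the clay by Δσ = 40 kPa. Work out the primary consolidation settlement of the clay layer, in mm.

S_c ≈ 106 mm

Final effective stress: σ'_f = σ'_0 + Δσ = 67.9 + 40 = 107.9 kPa.
Normally consolidated clay, so the full stress increment lies on the virgin compression line:
S_c = C_c·H/(1+e₀)·log₁₀(σ'_f/σ'_0) = 0.25×4.1/(1+0.94)×log₁₀(107.9/67.9)
    = 0.52835 × 0.20115 = 0.1063 m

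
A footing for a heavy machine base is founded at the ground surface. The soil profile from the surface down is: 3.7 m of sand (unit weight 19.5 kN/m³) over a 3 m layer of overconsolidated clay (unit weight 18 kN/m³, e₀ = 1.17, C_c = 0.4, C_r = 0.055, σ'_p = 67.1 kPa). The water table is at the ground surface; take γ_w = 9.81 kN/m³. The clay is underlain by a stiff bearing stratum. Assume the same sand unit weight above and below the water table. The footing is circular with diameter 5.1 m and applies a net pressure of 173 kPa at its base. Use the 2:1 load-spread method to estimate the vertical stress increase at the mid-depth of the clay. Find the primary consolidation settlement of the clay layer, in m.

Mid-depth of clay below the ground surface: z = 3.7 + 3/2 = 5.2 m.
Total vertical stress at mid-clay: σ_v = 19.5×3.7 + 18×1.5 = 99.15 kPa.
Pore pressure: u = 9.81×(5.2 − 0) = 51.012 kPa.
Initial effective stress: σ'_0 = σ_v − u = 99.15 − 51.012 = 48.138 kPa.
Stress increase at mid-clay by the 2:1 spreading method:
Δσ ≈ qD²/(D+z)² = 173×5.1²/(5.1+5.2)² = 42.414 kPa
Final effective stress: σ'_f = 48.138 + 42.414 = 90.552 kPa.
σ'_f = 90.552 > σ'_p = 67.1 kPa, so the stress path crosses the preconsolidation pressure — recompression up to σ'_p, then virgin compression beyond:
S_c = H/(1+e₀)·[C_r·log₁₀(σ'_p/σ'_0) + C_c·log₁₀(σ'_f/σ'_p)]
    = 3/2.17 × [0.055×log₁₀(67.1/48.138) + 0.4×log₁₀(90.552/67.1)]
    = 1.3825 × [0.0079329 + 0.05207] = 0.08295 m

S_c ≈ 0.083 m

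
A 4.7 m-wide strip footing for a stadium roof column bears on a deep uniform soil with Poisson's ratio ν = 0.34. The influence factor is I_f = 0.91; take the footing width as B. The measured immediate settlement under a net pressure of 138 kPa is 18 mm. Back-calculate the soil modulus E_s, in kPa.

E_s ≈ 29000 kPa

S_e = q·B·(1−ν²)/E_s · I_f  ⇒  E_s = q·B·(1−ν²)·I_f / S_e.
E_s = 138 × 4.7 × 0.8844 × 0.91 / 0.018 = 29000 kPa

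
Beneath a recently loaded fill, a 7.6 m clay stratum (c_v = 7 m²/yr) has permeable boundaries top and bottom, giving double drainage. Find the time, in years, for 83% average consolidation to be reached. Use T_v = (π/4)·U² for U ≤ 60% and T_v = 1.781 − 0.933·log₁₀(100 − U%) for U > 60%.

Drainage path length: H_d = H/2 = 3.8 m (double drainage).
U > 60%: T_v = 1.781 − 0.933·log₁₀(100 − 83) = 0.63299.
t = T_v·H_d²/c_v = 0.63299×3.8²/7 = 1.306 years.

t ≈ 1.31 years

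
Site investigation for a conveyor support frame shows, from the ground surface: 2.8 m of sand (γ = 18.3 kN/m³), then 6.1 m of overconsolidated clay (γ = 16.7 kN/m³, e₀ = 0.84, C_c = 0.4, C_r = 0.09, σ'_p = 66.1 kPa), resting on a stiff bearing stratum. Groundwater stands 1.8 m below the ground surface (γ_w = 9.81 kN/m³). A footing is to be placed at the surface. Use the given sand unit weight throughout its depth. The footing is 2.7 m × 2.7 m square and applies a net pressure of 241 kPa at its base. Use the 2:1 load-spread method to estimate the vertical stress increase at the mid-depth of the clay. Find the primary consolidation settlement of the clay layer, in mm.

Mid-depth of clay below the ground surface: z = 2.8 + 6.1/2 = 5.85 m.
Total vertical stress at mid-clay: σ_v = 18.3×2.8 + 16.7×3.05 = 102.17 kPa.
Pore pressure: u = 9.81×(5.85 − 1.8) = 39.73 kPa.
Initial effective stress: σ'_0 = σ_v − u = 102.17 − 39.73 = 62.44 kPa.
Stress increase at mid-clay by the 2:1 spreading method:
Δσ = qBL/((B+z)(L+z)) = 241×2.7×2.7/((2.7+5.85)(2.7+5.85)) = 24.033 kPa
Final effective stress: σ'_f = 62.44 + 24.033 = 86.473 kPa.
σ'_f = 86.473 > σ'_p = 66.1 kPa, so the stress path crosses the preconsolidation pressure — recompression up to σ'_p, then virgin compression beyond:
S_c = H/(1+e₀)·[C_r·log₁₀(σ'_p/σ'_0) + C_c·log₁₀(σ'_f/σ'_p)]
    = 6.1/1.84 × [0.09×log₁₀(66.1/62.44) + 0.4×log₁₀(86.473/66.1)]
    = 3.3152 × [0.0022265 + 0.046672] = 0.1621 m

S_c ≈ 162 mm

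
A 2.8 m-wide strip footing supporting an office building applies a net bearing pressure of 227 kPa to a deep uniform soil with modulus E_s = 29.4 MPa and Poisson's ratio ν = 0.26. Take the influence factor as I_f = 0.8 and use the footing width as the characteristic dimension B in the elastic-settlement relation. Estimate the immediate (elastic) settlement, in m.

Immediate (elastic) settlement: S_e = q·B·(1−ν²)/E_s · I_f.
E_s = 29.4 MPa = 29400 kPa.
S_e = 227 × 2.8 × (1 − 0.26²) / 29400 × 0.8
    = 227 × 2.8 × 0.9324 / 29400 × 0.8
    = 0.01613 m

S_e ≈ 0.0161 m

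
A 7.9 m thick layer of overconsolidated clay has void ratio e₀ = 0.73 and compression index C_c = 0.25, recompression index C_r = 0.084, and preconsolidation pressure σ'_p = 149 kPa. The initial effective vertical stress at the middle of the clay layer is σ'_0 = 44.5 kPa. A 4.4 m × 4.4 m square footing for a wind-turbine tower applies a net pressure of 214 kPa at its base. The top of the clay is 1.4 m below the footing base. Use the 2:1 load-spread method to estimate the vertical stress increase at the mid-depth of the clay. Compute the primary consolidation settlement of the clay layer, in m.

Mid-depth of clay below the footing base: z = 1.4 + 7.9/2 = 5.35 m.
Stress increase at mid-clay by the 2:1 spreading method:
Δσ = qBL/((B+z)(L+z)) = 214×4.4×4.4/((4.4+5.35)(4.4+5.35)) = 43.582 kPa
Final effective stress: σ'_f = 44.5 + 43.582 = 88.082 kPa.
σ'_f = 88.082 ≤ σ'_p = 149 kPa, so the clay remains overconsolidated and only the recompression index applies:
S_c = C_r·H/(1+e₀)·log₁₀(σ'_f/σ'_0) = 0.084×7.9/1.73×log₁₀(88.082/44.5)
    = 0.38359 × 0.29653 = 0.1137 m

S_c ≈ 0.114 m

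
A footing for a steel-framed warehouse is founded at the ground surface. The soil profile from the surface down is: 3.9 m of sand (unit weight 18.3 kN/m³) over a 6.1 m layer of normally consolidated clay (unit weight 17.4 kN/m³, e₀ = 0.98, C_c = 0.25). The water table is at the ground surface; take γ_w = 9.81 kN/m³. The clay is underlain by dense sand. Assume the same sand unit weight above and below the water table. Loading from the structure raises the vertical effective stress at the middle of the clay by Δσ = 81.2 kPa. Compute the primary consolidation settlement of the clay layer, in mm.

Mid-depth of clay below the ground surface: z = 3.9 + 6.1/2 = 6.95 m.
Total vertical stress at mid-clay: σ_v = 18.3×3.9 + 17.4×3.05 = 124.44 kPa.
Pore pressure: u = 9.81×(6.95 − 0) = 68.18 kPa.
Initial effective stress: σ'_0 = σ_v − u = 124.44 − 68.18 = 56.26 kPa.
Final effective stress: σ'_f = σ'_0 + Δσ = 56.26 + 81.2 = 137.46 kPa.
Normally consolidated clay, so the full stress increment lies on the virgin compression line:
S_c = C_c·H/(1+e₀)·log₁₀(σ'_f/σ'_0) = 0.25×6.1/(1+0.98)×log₁₀(137.46/56.26)
    = 0.7702 × 0.38798 = 0.2988 m

S_c ≈ 299 mm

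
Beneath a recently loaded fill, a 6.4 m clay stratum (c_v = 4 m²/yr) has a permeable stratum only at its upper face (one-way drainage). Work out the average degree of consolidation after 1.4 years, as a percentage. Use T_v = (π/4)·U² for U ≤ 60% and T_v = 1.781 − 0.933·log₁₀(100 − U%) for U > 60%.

U ≈ 41.7 %

Drainage path length: H_d = H = 6.4 m (single drainage).
T_v = c_v·t/H_d² = 4×1.4/6.4² = 0.13672.
T_v = 0.13672 corresponds to the U ≤ 60% branch:
U = √(4T_v/π) = 0.4172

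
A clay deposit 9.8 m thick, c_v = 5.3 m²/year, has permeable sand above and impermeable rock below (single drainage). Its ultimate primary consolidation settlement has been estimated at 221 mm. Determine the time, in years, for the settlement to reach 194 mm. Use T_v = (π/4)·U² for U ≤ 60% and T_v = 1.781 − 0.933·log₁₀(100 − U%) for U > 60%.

Drainage path length: H_d = H = 9.8 m (single drainage).
U = S(t)/S_ult = 194/221 = 0.8778.
U > 60%: T_v = 1.781 − 0.933·log₁₀(100 − 87.783) = 0.76686.
t = T_v·H_d²/c_v = 0.76686×9.8²/5.3 = 13.9 years.

t ≈ 13.9 years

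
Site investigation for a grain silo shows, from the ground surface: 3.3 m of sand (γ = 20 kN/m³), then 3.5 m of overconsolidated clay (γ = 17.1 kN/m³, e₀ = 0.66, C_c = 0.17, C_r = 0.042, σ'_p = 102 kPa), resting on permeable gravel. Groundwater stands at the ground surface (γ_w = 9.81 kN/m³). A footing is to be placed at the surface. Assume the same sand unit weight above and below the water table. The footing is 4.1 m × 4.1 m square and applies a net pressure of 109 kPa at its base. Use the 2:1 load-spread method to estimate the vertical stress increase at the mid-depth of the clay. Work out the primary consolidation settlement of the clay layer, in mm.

S_c ≈ 14.9 mm

Mid-depth of clay below the ground surface: z = 3.3 + 3.5/2 = 5.05 m.
Total vertical stress at mid-clay: σ_v = 20×3.3 + 17.1×1.75 = 95.925 kPa.
Pore pressure: u = 9.81×(5.05 − 0) = 49.541 kPa.
Initial effective stress: σ'_0 = σ_v − u = 95.925 − 49.541 = 46.384 kPa.
Stress increase at mid-clay by the 2:1 spreading method:
Δσ = qBL/((B+z)(L+z)) = 109×4.1×4.1/((4.1+5.05)(4.1+5.05)) = 21.885 kPa
Final effective stress: σ'_f = 46.384 + 21.885 = 68.269 kPa.
σ'_f = 68.269 ≤ σ'_p = 102 kPa, so the clay remains overconsolidated and only the recompression index applies:
S_c = C_r·H/(1+e₀)·log₁₀(σ'_f/σ'_0) = 0.042×3.5/1.66×log₁₀(68.269/46.384)
    = 0.088553 × 0.16786 = 0.01486 m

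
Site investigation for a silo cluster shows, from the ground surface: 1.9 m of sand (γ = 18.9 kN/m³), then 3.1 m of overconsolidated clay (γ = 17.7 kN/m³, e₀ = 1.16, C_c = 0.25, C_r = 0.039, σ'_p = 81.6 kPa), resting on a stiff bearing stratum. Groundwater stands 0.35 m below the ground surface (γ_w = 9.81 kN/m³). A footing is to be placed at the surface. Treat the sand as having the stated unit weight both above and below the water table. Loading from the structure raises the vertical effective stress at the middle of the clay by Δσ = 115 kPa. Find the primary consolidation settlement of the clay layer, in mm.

Mid-depth of clay below the ground surface: z = 1.9 + 3.1/2 = 3.45 m.
Total vertical stress at mid-clay: σ_v = 18.9×1.9 + 17.7×1.55 = 63.345 kPa.
Pore pressure: u = 9.81×(3.45 − 0.35) = 30.411 kPa.
Initial effective stress: σ'_0 = σ_v − u = 63.345 − 30.411 = 32.934 kPa.
Final effective stress: σ'_f = 32.934 + 115 = 147.93 kPa.
σ'_f = 147.93 > σ'_p = 81.6 kPa, so the stress path crosses the preconsolidation pressure — recompression up to σ'_p, then virgin compression beyond:
S_c = H/(1+e₀)·[C_r·log₁₀(σ'_p/σ'_0) + C_c·log₁₀(σ'_f/σ'_p)]
    = 3.1/2.16 × [0.039×log₁₀(81.6/32.934) + 0.25×log₁₀(147.93/81.6)]
    = 1.4352 × [0.015368 + 0.064592] = 0.1148 m

S_c ≈ 115 mm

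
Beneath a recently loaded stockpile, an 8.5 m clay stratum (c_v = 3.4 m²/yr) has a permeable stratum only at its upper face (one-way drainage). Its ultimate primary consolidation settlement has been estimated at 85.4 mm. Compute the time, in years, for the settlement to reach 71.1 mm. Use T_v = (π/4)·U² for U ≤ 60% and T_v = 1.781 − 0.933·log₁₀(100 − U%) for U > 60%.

t ≈ 13.6 years

Drainage path length: H_d = H = 8.5 m (single drainage).
U = S(t)/S_ult = 71.1/85.4 = 0.8326.
U > 60%: T_v = 1.781 − 0.933·log₁₀(100 − 83.255) = 0.63912.
t = T_v·H_d²/c_v = 0.63912×8.5²/3.4 = 13.58 years.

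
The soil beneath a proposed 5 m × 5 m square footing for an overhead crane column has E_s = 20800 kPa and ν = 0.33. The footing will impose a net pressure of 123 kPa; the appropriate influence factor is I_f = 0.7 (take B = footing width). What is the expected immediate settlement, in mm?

Immediate (elastic) settlement: S_e = q·B·(1−ν²)/E_s · I_f.
S_e = 123 × 5 × (1 − 0.33²) / 20800 × 0.7
    = 123 × 5 × 0.8911 / 20800 × 0.7
    = 0.01844 m = 18.44 mm

S_e ≈ 18.4 mm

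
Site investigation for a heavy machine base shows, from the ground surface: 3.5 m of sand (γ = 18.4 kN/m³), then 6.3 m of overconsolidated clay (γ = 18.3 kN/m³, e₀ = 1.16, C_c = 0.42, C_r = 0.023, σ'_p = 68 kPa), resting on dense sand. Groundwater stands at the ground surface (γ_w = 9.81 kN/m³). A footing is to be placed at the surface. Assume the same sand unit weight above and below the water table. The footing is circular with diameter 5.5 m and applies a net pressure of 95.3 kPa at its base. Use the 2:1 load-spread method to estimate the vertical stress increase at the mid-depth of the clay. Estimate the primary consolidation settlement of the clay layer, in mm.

S_c ≈ 66.7 mm

Mid-depth of clay below the ground surface: z = 3.5 + 6.3/2 = 6.65 m.
Total vertical stress at mid-clay: σ_v = 18.4×3.5 + 18.3×3.15 = 122.04 kPa.
Pore pressure: u = 9.81×(6.65 − 0) = 65.237 kPa.
Initial effective stress: σ'_0 = σ_v − u = 122.04 − 65.237 = 56.803 kPa.
Stress increase at mid-clay by the 2:1 spreading method:
Δσ ≈ qD²/(D+z)² = 95.3×5.5²/(5.5+6.65)² = 19.528 kPa
Final effective stress: σ'_f = 56.803 + 19.528 = 76.331 kPa.
σ'_f = 76.331 > σ'_p = 68 kPa, so the stress path crosses the preconsolidation pressure — recompression up to σ'_p, then virgin compression beyond:
S_c = H/(1+e₀)·[C_r·log₁₀(σ'_p/σ'_0) + C_c·log₁₀(σ'_f/σ'_p)]
    = 6.3/2.16 × [0.023×log₁₀(68/56.803) + 0.42×log₁₀(76.331/68)]
    = 2.9167 × [0.0017972 + 0.021081] = 0.06673 m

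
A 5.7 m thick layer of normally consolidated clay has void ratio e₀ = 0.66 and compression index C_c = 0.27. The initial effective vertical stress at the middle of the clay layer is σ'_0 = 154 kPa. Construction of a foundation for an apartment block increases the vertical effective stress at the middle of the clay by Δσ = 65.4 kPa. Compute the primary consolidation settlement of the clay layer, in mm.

Final effective stress: σ'_f = σ'_0 + Δσ = 154 + 65.4 = 219.4 kPa.
Normally consolidated clay, so the full stress increment lies on the virgin compression line:
S_c = C_c·H/(1+e₀)·log₁₀(σ'_f/σ'_0) = 0.27×5.7/(1+0.66)×log₁₀(219.4/154)
    = 0.92711 × 0.15372 = 0.1425 m

S_c ≈ 143 mm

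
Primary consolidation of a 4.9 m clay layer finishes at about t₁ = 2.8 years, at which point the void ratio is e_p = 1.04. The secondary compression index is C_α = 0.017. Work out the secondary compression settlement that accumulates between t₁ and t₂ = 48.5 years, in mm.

Secondary compression: S_s = C_α·H/(1+e_p)·log₁₀(t₂/t₁)
S_s = 0.017×4.9/(1+1.04)×log₁₀(48.5/2.8)
    = 0.04083 × 1.239 = 0.05058 m

S_s ≈ 50.6 mm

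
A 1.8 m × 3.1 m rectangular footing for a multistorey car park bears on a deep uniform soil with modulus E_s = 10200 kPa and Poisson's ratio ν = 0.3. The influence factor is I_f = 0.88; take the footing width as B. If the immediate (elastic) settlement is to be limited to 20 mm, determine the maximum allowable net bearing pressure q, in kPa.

q ≈ 142 kPa

S_e = q·B·(1−ν²)/E_s · I_f  ⇒  q = S_e·E_s / (B·(1−ν²)·I_f).
q = 0.02 × 10200 / (1.8 × 0.91 × 0.88) = 141.5 kPa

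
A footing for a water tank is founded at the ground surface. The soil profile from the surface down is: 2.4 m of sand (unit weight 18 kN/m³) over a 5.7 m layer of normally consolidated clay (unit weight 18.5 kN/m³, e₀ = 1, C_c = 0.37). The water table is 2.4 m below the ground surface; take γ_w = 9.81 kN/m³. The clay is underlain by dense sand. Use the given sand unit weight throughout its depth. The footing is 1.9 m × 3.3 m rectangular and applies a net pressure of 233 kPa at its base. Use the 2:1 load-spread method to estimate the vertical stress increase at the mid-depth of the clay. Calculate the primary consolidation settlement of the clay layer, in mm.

Mid-depth of clay below the ground surface: z = 2.4 + 5.7/2 = 5.25 m.
Total vertical stress at mid-clay: σ_v = 18×2.4 + 18.5×2.85 = 95.925 kPa.
Pore pressure: u = 9.81×(5.25 − 2.4) = 27.959 kPa.
Initial effective stress: σ'_0 = σ_v − u = 95.925 − 27.959 = 67.966 kPa.
Stress increase at mid-clay by the 2:1 spreading method:
Δσ = qBL/((B+z)(L+z)) = 233×1.9×3.3/((1.9+5.25)(3.3+5.25)) = 23.897 kPa
Final effective stress: σ'_f = σ'_0 + Δσ = 67.966 + 23.897 = 91.863 kPa.
Normally consolidated clay, so the full stress increment lies on the virgin compression line:
S_c = C_c·H/(1+e₀)·log₁₀(σ'_f/σ'_0) = 0.37×5.7/(1+1)×log₁₀(91.863/67.966)
    = 1.0545 × 0.13085 = 0.138 m

S_c ≈ 138 mm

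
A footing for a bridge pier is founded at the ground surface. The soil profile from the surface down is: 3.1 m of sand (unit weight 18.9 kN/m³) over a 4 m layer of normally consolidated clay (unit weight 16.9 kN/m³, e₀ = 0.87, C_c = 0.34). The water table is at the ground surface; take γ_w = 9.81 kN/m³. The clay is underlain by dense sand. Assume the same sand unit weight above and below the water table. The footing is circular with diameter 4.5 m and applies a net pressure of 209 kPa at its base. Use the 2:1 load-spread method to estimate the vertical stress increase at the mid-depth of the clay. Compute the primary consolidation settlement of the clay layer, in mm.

Mid-depth of clay below the ground surface: z = 3.1 + 4/2 = 5.1 m.
Total vertical stress at mid-clay: σ_v = 18.9×3.1 + 16.9×2 = 92.39 kPa.
Pore pressure: u = 9.81×(5.1 − 0) = 50.031 kPa.
Initial effective stress: σ'_0 = σ_v − u = 92.39 − 50.031 = 42.359 kPa.
Stress increase at mid-clay by the 2:1 spreading method:
Δσ ≈ qD²/(D+z)² = 209×4.5²/(4.5+5.1)² = 45.923 kPa
Final effective stress: σ'_f = σ'_0 + Δσ = 42.359 + 45.923 = 88.282 kPa.
Normally consolidated clay, so the full stress increment lies on the virgin compression line:
S_c = C_c·H/(1+e₀)·log₁₀(σ'_f/σ'_0) = 0.34×4/(1+0.87)×log₁₀(88.282/42.359)
    = 0.72727 × 0.31893 = 0.2319 m

S_c ≈ 232 mm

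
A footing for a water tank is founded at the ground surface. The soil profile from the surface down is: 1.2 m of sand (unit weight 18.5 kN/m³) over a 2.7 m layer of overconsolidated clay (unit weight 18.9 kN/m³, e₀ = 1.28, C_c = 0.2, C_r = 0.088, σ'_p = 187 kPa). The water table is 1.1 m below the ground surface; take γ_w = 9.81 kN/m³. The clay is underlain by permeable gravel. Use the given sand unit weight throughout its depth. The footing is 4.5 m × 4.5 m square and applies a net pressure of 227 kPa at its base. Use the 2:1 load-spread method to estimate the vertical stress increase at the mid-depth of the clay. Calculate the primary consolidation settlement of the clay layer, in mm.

Mid-depth of clay below the ground surface: z = 1.2 + 2.7/2 = 2.55 m.
Total vertical stress at mid-clay: σ_v = 18.5×1.2 + 18.9×1.35 = 47.715 kPa.
Pore pressure: u = 9.81×(2.55 − 1.1) = 14.225 kPa.
Initial effective stress: σ'_0 = σ_v − u = 47.715 − 14.225 = 33.49 kPa.
Stress increase at mid-clay by the 2:1 spreading method:
Δσ = qBL/((B+z)(L+z)) = 227×4.5×4.5/((4.5+2.55)(4.5+2.55)) = 92.485 kPa
Final effective stress: σ'_f = 33.49 + 92.485 = 125.97 kPa.
σ'_f = 125.97 ≤ σ'_p = 187 kPa, so the clay remains overconsolidated and only the recompression index applies:
S_c = C_r·H/(1+e₀)·log₁₀(σ'_f/σ'_0) = 0.088×2.7/2.28×log₁₀(125.97/33.49)
    = 0.10421 × 0.57535 = 0.05996 m

S_c ≈ 60 mm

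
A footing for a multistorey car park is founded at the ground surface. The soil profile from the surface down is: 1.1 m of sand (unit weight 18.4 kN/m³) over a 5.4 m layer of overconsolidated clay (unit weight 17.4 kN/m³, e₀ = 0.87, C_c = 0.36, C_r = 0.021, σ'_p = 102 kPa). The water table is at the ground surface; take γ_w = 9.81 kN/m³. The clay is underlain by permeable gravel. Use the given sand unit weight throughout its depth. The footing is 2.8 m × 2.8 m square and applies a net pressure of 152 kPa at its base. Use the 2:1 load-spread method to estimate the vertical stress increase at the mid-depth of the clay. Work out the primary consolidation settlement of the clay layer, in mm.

Mid-depth of clay below the ground surface: z = 1.1 + 5.4/2 = 3.8 m.
Total vertical stress at mid-clay: σ_v = 18.4×1.1 + 17.4×2.7 = 67.22 kPa.
Pore pressure: u = 9.81×(3.8 − 0) = 37.278 kPa.
Initial effective stress: σ'_0 = σ_v − u = 67.22 − 37.278 = 29.942 kPa.
Stress increase at mid-clay by the 2:1 spreading method:
Δσ = qBL/((B+z)(L+z)) = 152×2.8×2.8/((2.8+3.8)(2.8+3.8)) = 27.357 kPa
Final effective stress: σ'_f = 29.942 + 27.357 = 57.299 kPa.
σ'_f = 57.299 ≤ σ'_p = 102 kPa, so the clay remains overconsolidated and only the recompression index applies:
S_c = C_r·H/(1+e₀)·log₁₀(σ'_f/σ'_0) = 0.021×5.4/1.87×log₁₀(57.299/29.942)
    = 0.060642 × 0.28187 = 0.01709 m

S_c ≈ 17.1 mm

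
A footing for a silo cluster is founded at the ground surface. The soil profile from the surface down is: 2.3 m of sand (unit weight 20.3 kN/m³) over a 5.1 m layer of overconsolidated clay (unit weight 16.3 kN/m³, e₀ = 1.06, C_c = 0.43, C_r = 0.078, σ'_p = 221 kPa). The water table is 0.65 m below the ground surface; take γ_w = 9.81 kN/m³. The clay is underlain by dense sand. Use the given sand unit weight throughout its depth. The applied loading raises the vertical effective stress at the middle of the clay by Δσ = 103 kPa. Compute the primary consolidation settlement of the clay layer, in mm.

Mid-depth of clay below the ground surface: z = 2.3 + 5.1/2 = 4.85 m.
Total vertical stress at mid-clay: σ_v = 20.3×2.3 + 16.3×2.55 = 88.255 kPa.
Pore pressure: u = 9.81×(4.85 − 0.65) = 41.202 kPa.
Initial effective stress: σ'_0 = σ_v − u = 88.255 − 41.202 = 47.053 kPa.
Final effective stress: σ'_f = 47.053 + 103 = 150.05 kPa.
σ'_f = 150.05 ≤ σ'_p = 221 kPa, so the clay remains overconsolidated and only the recompression index applies:
S_c = C_r·H/(1+e₀)·log₁₀(σ'_f/σ'_0) = 0.078×5.1/2.06×log₁₀(150.05/47.053)
    = 0.1931 × 0.50365 = 0.09726 m

S_c ≈ 97.3 mm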